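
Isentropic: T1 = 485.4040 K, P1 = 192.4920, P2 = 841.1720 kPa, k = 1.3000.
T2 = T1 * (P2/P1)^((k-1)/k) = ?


(k-1)/k = 0.2308
(P2/P1)^exp = 1.4054
T2 = 485.4040 * 1.4054 = 682.1888 K

682.1888 K


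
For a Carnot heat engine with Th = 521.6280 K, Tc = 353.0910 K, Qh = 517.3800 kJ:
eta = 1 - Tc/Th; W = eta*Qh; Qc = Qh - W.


eta = 1 - 353.0910/521.6280 = 0.3231
W = 0.3231 * 517.3800 = 167.1645 kJ
Qc = 517.3800 - 167.1645 = 350.2155 kJ

eta = 32.3098%, W = 167.1645 kJ, Qc = 350.2155 kJ


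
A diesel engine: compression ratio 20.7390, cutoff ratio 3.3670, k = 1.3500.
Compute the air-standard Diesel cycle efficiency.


r^(k-1) = 2.8899
rc^k = 5.1497
eta = 0.5506 = 55.0630%

55.0630%


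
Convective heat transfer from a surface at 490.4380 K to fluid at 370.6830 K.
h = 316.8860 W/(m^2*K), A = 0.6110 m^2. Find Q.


dT = 119.7550 K
Q = 316.8860 * 0.6110 * 119.7550 = 23186.6453 W

23186.6453 W


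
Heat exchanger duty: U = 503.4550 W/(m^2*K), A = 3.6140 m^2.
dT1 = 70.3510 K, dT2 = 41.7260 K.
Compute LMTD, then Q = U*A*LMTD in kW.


LMTD = 54.7981 K
Q = 503.4550 * 3.6140 * 54.7981 = 99704.3128 W = 99.7043 kW

99.7043 kW


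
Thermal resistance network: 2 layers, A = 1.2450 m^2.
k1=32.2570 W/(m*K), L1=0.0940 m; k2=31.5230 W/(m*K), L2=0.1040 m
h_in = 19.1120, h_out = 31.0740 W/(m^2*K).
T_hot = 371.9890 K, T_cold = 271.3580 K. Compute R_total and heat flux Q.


R_conv_in = 1/(19.1120*1.2450) = 0.0420
R_1 = 0.0940/(32.2570*1.2450) = 0.0023
R_2 = 0.1040/(31.5230*1.2450) = 0.0026
R_conv_out = 1/(31.0740*1.2450) = 0.0258
R_total = 0.0729 K/W
Q = 100.6310 / 0.0729 = 1381.0496 W

R_total = 0.0729 K/W, Q = 1381.0496 W


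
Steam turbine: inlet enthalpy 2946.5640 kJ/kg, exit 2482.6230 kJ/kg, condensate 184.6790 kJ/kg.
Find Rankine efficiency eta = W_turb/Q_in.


W = 463.9410 kJ/kg
Q_in = 2761.8850 kJ/kg
eta = 0.1680 = 16.7980%

eta = 16.7980%


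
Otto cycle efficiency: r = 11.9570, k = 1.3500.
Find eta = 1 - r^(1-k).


r^(k-1) = 2.3832
eta = 1 - 1/2.3832 = 0.5804 = 58.0403%

58.0403%


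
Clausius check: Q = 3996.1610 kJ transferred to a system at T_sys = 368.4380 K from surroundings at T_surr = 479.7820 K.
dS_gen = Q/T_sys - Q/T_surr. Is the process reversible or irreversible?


dS_sys = 3996.1610/368.4380 = 10.8462 kJ/K
dS_surr = -3996.1610/479.7820 = -8.3291 kJ/K
dS_gen = 10.8462 - 8.3291 = 2.5171 kJ/K (irreversible)

dS_gen = 2.5171 kJ/K, irreversible


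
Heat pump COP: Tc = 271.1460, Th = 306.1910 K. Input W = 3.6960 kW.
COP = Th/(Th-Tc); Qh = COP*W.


COP = 306.1910 / 35.0450 = 8.7371
Qh = 8.7371 * 3.6960 = 32.2923 kW

COP = 8.7371, Qh = 32.2923 kW


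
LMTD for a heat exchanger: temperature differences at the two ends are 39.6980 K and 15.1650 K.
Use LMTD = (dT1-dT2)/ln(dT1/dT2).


dT1/dT2 = 2.6177
ln(dT1/dT2) = 0.9623
LMTD = 24.5330 / 0.9623 = 25.4938 K

25.4938 K


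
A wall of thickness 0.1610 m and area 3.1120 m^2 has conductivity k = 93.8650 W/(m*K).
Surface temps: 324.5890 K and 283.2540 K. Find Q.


dT = 41.3350 K
Q = 93.8650 * 3.1120 * 41.3350 / 0.1610 = 74995.5231 W

74995.5231 W


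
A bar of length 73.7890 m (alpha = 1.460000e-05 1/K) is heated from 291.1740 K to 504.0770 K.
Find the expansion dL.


dT = 212.9030 K
dL = 1.460000e-05 * 73.7890 * 212.9030 = 0.229365 m
L_final = 74.018365 m

dL = 0.229365 m


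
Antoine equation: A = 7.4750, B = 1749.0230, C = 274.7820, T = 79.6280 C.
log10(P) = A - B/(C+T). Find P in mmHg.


C+T = 354.4100
B/(C+T) = 4.9350
log10(P) = 7.4750 - 4.9350 = 2.5400
P = 10^2.5400 = 346.7151 mmHg

346.7151 mmHg


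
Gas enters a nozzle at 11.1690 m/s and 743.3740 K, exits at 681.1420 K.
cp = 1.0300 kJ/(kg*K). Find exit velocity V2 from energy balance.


dT = 62.2320 K
2*cp*1000*dT = 128197.9200
V1^2 = 124.7466
V2 = sqrt(128322.6666) = 358.2215 m/s

358.2215 m/s


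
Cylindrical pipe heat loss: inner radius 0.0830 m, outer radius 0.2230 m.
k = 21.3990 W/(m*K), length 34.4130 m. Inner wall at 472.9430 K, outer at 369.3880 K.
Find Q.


dT = 103.5550 K
ln(ro/ri) = 0.9883
Q = 2*pi*21.3990*34.4130*103.5550 / 0.9883 = 484802.0694 W

484802.0694 W


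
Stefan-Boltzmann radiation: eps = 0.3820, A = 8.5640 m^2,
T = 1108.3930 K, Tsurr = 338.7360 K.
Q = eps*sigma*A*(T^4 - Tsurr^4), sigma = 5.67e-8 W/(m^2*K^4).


T^4 = 1.5093e+12
Tsurr^4 = 1.3166e+10
Q = 0.3820 * 5.67e-8 * 8.5640 * 1.4961e+12 = 277519.2853 W

277519.2853 W


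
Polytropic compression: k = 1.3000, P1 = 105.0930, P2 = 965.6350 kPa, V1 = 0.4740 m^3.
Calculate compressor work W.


(k-1)/k = 0.2308
(P2/P1)^exp = 1.6683
W = 4.3333 * 105.0930 * 0.4740 * (1.6683 - 1) = 144.2697 kJ

144.2697 kJ


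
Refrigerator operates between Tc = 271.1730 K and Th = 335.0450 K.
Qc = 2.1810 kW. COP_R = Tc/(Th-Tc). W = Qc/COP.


COP = 271.1730 / 63.8720 = 4.2456
W = 2.1810 / 4.2456 = 0.5137 kW

COP = 4.2456, W = 0.5137 kW


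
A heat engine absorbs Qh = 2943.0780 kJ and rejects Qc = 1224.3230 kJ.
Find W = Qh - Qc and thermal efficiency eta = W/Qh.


W = 2943.0780 - 1224.3230 = 1718.7550 kJ
eta = 1718.7550 / 2943.0780 = 0.5840 = 58.3999%

W = 1718.7550 kJ, eta = 58.3999%


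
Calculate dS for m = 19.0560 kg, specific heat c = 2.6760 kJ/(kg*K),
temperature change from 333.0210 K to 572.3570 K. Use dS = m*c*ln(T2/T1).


T2/T1 = 1.7187
ln(T2/T1) = 0.5416
dS = 19.0560 * 2.6760 * 0.5416 = 27.6161 kJ/K

27.6161 kJ/K


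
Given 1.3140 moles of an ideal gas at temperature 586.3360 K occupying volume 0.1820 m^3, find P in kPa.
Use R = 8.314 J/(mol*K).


P = nRT/V = 1.3140 * 8.314 * 586.3360 / 0.1820
= 6405.4839 / 0.1820 = 35194.9666 Pa = 35.1950 kPa

35.1950 kPa


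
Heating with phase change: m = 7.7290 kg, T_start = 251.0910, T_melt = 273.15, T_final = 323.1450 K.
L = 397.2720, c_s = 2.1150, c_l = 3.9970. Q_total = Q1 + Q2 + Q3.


Q1 (sensible, solid) = 7.7290 * 2.1150 * 22.0590 = 360.5948 kJ
Q2 (latent) = 7.7290 * 397.2720 = 3070.5153 kJ
Q3 (sensible, liquid) = 7.7290 * 3.9970 * 49.9950 = 1544.4862 kJ
Q_total = 4975.5963 kJ

4975.5963 kJ


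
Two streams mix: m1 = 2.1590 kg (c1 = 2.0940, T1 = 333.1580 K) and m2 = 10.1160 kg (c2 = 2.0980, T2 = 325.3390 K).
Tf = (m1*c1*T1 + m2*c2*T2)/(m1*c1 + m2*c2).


num = 8410.9786
den = 25.7443
Tf = 326.7121 K

326.7121 K


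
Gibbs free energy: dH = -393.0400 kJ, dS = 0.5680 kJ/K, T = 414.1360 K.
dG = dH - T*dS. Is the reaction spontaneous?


T*dS = 414.1360 * 0.5680 = 235.2292 kJ
dG = -393.0400 - 235.2292 = -628.2692 kJ (spontaneous)

dG = -628.2692 kJ, spontaneous


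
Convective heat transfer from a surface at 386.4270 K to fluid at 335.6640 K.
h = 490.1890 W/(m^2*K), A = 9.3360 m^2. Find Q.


dT = 50.7630 K
Q = 490.1890 * 9.3360 * 50.7630 = 232312.0218 W

232312.0218 W


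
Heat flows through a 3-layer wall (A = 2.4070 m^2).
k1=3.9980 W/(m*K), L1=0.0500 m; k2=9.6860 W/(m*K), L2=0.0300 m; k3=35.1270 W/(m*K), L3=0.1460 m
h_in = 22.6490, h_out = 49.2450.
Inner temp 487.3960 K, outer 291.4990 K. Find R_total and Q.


R_conv_in = 1/(22.6490*2.4070) = 0.0183
R_1 = 0.0500/(3.9980*2.4070) = 0.0052
R_2 = 0.0300/(9.6860*2.4070) = 0.0013
R_3 = 0.1460/(35.1270*2.4070) = 0.0017
R_conv_out = 1/(49.2450*2.4070) = 0.0084
R_total = 0.0350 K/W
Q = 195.8970 / 0.0350 = 5598.8154 W

R_total = 0.0350 K/W, Q = 5598.8154 W


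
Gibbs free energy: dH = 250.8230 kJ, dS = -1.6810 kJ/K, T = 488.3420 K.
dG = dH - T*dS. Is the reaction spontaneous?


T*dS = 488.3420 * -1.6810 = -820.9029 kJ
dG = 250.8230 + 820.9029 = 1071.7259 kJ (non-spontaneous)

dG = 1071.7259 kJ, non-spontaneous


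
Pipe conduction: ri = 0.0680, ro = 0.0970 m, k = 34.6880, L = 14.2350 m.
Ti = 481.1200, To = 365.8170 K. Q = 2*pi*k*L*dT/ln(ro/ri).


dT = 115.3030 K
ln(ro/ri) = 0.3552
Q = 2*pi*34.6880*14.2350*115.3030 / 0.3552 = 1007117.7451 W

1007117.7451 W


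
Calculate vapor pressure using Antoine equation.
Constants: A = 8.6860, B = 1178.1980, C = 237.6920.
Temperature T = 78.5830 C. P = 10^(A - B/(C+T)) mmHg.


C+T = 316.2750
B/(C+T) = 3.7252
log10(P) = 8.6860 - 3.7252 = 4.9608
P = 10^4.9608 = 91362.3395 mmHg

91362.3395 mmHg


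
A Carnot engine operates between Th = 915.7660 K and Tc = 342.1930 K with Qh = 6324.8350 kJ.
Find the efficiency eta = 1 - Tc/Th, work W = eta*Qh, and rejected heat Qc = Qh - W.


eta = 1 - 342.1930/915.7660 = 0.6263
W = 0.6263 * 6324.8350 = 3961.4428 kJ
Qc = 6324.8350 - 3961.4428 = 2363.3922 kJ

eta = 62.6331%, W = 3961.4428 kJ, Qc = 2363.3922 kJ


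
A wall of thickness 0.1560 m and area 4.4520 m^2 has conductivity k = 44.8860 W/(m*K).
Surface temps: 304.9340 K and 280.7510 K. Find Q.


dT = 24.1830 K
Q = 44.8860 * 4.4520 * 24.1830 / 0.1560 = 30977.8761 W

30977.8761 W


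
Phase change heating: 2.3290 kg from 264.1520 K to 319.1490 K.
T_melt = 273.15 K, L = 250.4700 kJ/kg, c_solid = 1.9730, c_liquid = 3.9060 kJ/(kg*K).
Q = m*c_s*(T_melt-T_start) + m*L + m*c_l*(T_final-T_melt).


Q1 (sensible, solid) = 2.3290 * 1.9730 * 8.9980 = 41.3469 kJ
Q2 (latent) = 2.3290 * 250.4700 = 583.3446 kJ
Q3 (sensible, liquid) = 2.3290 * 3.9060 * 45.9990 = 418.4563 kJ
Q_total = 1043.1478 kJ

1043.1478 kJ


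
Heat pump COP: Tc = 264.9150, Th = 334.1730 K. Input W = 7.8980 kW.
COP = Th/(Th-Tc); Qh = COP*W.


COP = 334.1730 / 69.2580 = 4.8250
Qh = 4.8250 * 7.8980 = 38.1082 kW

COP = 4.8250, Qh = 38.1082 kW


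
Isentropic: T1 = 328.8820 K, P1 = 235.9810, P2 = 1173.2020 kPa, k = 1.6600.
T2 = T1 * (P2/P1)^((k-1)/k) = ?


(k-1)/k = 0.3976
(P2/P1)^exp = 1.8920
T2 = 328.8820 * 1.8920 = 622.2431 K

622.2431 K


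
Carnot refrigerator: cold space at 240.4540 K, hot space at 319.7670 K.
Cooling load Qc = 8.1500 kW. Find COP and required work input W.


COP = 240.4540 / 79.3130 = 3.0317
W = 8.1500 / 3.0317 = 2.6883 kW

COP = 3.0317, W = 2.6883 kW


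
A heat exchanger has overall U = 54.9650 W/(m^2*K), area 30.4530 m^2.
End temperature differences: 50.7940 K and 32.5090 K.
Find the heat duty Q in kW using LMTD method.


LMTD = 40.9738 K
Q = 54.9650 * 30.4530 * 40.9738 = 68583.8860 W = 68.5839 kW

68.5839 kW


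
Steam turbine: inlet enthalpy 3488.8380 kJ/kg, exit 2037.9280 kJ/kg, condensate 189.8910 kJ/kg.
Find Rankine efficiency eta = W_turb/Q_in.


W = 1450.9100 kJ/kg
Q_in = 3298.9470 kJ/kg
eta = 0.4398 = 43.9810%

eta = 43.9810%


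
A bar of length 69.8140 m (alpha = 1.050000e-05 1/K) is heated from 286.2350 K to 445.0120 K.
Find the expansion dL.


dT = 158.7770 K
dL = 1.050000e-05 * 69.8140 * 158.7770 = 0.116391 m
L_final = 69.930391 m

dL = 0.116391 m


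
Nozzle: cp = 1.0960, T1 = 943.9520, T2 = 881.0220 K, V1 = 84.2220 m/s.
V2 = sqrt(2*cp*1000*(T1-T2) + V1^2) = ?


dT = 62.9300 K
2*cp*1000*dT = 137942.5600
V1^2 = 7093.3453
V2 = sqrt(145035.9053) = 380.8358 m/s

380.8358 m/s


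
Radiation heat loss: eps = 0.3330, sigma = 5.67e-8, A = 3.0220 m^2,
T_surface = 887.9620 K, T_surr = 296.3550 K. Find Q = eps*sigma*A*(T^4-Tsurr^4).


T^4 = 6.2170e+11
Tsurr^4 = 7.7135e+09
Q = 0.3330 * 5.67e-8 * 3.0220 * 6.1398e+11 = 35032.9911 W

35032.9911 W


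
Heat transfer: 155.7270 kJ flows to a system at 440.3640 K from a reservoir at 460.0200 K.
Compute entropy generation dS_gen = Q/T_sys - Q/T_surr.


dS_sys = 155.7270/440.3640 = 0.3536 kJ/K
dS_surr = -155.7270/460.0200 = -0.3385 kJ/K
dS_gen = 0.3536 - 0.3385 = 0.0151 kJ/K (irreversible)

dS_gen = 0.0151 kJ/K, irreversible


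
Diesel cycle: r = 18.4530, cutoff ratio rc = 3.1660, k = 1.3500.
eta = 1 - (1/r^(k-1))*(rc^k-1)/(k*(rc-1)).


r^(k-1) = 2.7741
rc^k = 4.7390
eta = 0.5391 = 53.9061%

53.9061%


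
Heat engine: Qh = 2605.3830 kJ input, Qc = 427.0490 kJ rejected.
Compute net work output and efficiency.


W = 2605.3830 - 427.0490 = 2178.3340 kJ
eta = 2178.3340 / 2605.3830 = 0.8361 = 83.6090%

W = 2178.3340 kJ, eta = 83.6090%


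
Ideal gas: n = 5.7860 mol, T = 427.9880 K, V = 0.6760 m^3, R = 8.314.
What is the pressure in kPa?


P = nRT/V = 5.7860 * 8.314 * 427.9880 / 0.6760
= 20588.2789 / 0.6760 = 30456.0338 Pa = 30.4560 kPa

30.4560 kPa


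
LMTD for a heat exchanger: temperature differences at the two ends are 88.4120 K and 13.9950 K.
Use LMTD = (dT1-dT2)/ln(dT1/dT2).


dT1/dT2 = 6.3174
ln(dT1/dT2) = 1.8433
LMTD = 74.4170 / 1.8433 = 40.3715 K

40.3715 K


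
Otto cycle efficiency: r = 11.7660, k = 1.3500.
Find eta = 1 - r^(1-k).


r^(k-1) = 2.3698
eta = 1 - 1/2.3698 = 0.5780 = 57.8032%

57.8032%


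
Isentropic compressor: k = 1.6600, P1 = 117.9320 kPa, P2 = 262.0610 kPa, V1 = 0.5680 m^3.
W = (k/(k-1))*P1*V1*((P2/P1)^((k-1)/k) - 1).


(k-1)/k = 0.3976
(P2/P1)^exp = 1.3736
W = 2.5152 * 117.9320 * 0.5680 * (1.3736 - 1) = 62.9501 kJ

62.9501 kJ


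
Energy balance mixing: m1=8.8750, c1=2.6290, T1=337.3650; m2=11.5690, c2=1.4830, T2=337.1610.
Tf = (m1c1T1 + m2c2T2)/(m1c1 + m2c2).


num = 13656.1396
den = 40.4892
Tf = 337.2786 K

337.2786 K


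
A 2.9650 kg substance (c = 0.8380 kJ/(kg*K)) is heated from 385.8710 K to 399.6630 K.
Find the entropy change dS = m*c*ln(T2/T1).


T2/T1 = 1.0357
ln(T2/T1) = 0.0351
dS = 2.9650 * 0.8380 * 0.0351 = 0.0873 kJ/K

0.0873 kJ/K


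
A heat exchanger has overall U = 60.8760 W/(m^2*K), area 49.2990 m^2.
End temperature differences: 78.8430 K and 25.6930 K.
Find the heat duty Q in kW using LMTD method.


LMTD = 47.4029 K
Q = 60.8760 * 49.2990 * 47.4029 = 142262.0043 W = 142.2620 kW

142.2620 kW


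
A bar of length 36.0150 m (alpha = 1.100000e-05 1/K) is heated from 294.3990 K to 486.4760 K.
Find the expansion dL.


dT = 192.0770 K
dL = 1.100000e-05 * 36.0150 * 192.0770 = 0.076094 m
L_final = 36.091094 m

dL = 0.076094 m


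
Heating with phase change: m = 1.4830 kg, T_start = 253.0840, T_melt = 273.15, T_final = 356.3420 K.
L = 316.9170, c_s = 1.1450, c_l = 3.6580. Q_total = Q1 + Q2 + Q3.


Q1 (sensible, solid) = 1.4830 * 1.1450 * 20.0660 = 34.0728 kJ
Q2 (latent) = 1.4830 * 316.9170 = 469.9879 kJ
Q3 (sensible, liquid) = 1.4830 * 3.6580 * 83.1920 = 451.3011 kJ
Q_total = 955.3618 kJ

955.3618 kJ


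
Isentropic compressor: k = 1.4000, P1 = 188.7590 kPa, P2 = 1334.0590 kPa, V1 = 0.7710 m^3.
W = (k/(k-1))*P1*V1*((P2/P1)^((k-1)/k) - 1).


(k-1)/k = 0.2857
(P2/P1)^exp = 1.7484
W = 3.5000 * 188.7590 * 0.7710 * (1.7484 - 1) = 381.2240 kJ

381.2240 kJ


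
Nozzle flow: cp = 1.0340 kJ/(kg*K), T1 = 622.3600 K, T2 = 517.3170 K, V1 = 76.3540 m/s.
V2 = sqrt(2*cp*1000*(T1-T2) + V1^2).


dT = 105.0430 K
2*cp*1000*dT = 217228.9240
V1^2 = 5829.9333
V2 = sqrt(223058.8573) = 472.2911 m/s

472.2911 m/s


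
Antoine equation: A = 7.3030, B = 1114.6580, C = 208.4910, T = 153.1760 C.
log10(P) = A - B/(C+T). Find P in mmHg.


C+T = 361.6670
B/(C+T) = 3.0820
log10(P) = 7.3030 - 3.0820 = 4.2210
P = 10^4.2210 = 16634.0941 mmHg

16634.0941 mmHg


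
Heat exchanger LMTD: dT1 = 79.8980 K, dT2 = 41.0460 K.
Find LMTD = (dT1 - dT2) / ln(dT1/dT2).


dT1/dT2 = 1.9465
ln(dT1/dT2) = 0.6661
LMTD = 38.8520 / 0.6661 = 58.3313 K

58.3313 K


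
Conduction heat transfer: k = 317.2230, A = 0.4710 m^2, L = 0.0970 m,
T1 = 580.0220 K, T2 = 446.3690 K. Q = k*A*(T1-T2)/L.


dT = 133.6530 K
Q = 317.2230 * 0.4710 * 133.6530 / 0.0970 = 205869.7572 W

205869.7572 W


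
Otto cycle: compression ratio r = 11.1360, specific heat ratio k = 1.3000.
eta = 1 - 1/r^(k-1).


r^(k-1) = 2.0607
eta = 1 - 1/2.0607 = 0.5147 = 51.4732%

51.4732%


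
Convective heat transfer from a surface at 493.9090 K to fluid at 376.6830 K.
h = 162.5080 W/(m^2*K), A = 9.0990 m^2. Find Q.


dT = 117.2260 K
Q = 162.5080 * 9.0990 * 117.2260 = 173337.4314 W

173337.4314 W


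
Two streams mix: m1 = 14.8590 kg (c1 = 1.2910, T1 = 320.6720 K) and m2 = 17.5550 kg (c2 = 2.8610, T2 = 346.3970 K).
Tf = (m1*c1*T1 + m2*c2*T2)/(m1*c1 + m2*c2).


num = 23549.1801
den = 69.4078
Tf = 339.2871 K

339.2871 K


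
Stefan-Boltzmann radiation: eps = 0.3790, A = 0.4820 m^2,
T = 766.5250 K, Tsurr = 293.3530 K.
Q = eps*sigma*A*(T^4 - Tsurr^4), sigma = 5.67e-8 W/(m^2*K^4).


T^4 = 3.4523e+11
Tsurr^4 = 7.4056e+09
Q = 0.3790 * 5.67e-8 * 0.4820 * 3.3782e+11 = 3499.1050 W

3499.1050 W


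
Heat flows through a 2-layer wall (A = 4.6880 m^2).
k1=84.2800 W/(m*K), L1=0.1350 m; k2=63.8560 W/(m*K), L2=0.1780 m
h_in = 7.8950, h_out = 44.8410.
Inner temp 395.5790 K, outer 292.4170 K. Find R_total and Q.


R_conv_in = 1/(7.8950*4.6880) = 0.0270
R_1 = 0.1350/(84.2800*4.6880) = 0.0003
R_2 = 0.1780/(63.8560*4.6880) = 0.0006
R_conv_out = 1/(44.8410*4.6880) = 0.0048
R_total = 0.0327 K/W
Q = 103.1620 / 0.0327 = 3153.6659 W

R_total = 0.0327 K/W, Q = 3153.6659 W


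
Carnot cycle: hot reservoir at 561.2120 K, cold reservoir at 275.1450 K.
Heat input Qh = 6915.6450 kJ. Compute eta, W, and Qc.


eta = 1 - 275.1450/561.2120 = 0.5097
W = 0.5097 * 6915.6450 = 3525.1167 kJ
Qc = 6915.6450 - 3525.1167 = 3390.5283 kJ

eta = 50.9731%, W = 3525.1167 kJ, Qc = 3390.5283 kJ


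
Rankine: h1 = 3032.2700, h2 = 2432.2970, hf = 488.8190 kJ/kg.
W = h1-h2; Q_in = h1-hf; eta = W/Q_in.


W = 599.9730 kJ/kg
Q_in = 2543.4510 kJ/kg
eta = 0.2359 = 23.5889%

eta = 23.5889%


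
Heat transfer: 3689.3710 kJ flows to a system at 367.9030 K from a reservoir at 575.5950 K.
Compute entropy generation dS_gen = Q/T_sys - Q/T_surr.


dS_sys = 3689.3710/367.9030 = 10.0281 kJ/K
dS_surr = -3689.3710/575.5950 = -6.4097 kJ/K
dS_gen = 10.0281 - 6.4097 = 3.6184 kJ/K (irreversible)

dS_gen = 3.6184 kJ/K, irreversible


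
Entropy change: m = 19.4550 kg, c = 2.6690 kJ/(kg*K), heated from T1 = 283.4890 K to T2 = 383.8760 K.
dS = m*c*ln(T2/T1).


T2/T1 = 1.3541
ln(T2/T1) = 0.3031
dS = 19.4550 * 2.6690 * 0.3031 = 15.7410 kJ/K

15.7410 kJ/K


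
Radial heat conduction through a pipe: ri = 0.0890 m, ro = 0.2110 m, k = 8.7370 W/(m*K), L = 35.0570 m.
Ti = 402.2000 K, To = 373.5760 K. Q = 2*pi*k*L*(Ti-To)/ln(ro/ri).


dT = 28.6240 K
ln(ro/ri) = 0.8632
Q = 2*pi*8.7370*35.0570*28.6240 / 0.8632 = 63815.3117 W

63815.3117 W


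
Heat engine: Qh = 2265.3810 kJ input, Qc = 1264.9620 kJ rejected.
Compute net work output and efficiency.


W = 2265.3810 - 1264.9620 = 1000.4190 kJ
eta = 1000.4190 / 2265.3810 = 0.4416 = 44.1612%

W = 1000.4190 kJ, eta = 44.1612%


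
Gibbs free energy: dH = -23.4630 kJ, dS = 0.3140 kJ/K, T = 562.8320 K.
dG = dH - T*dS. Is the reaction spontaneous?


T*dS = 562.8320 * 0.3140 = 176.7292 kJ
dG = -23.4630 - 176.7292 = -200.1922 kJ (spontaneous)

dG = -200.1922 kJ, spontaneous


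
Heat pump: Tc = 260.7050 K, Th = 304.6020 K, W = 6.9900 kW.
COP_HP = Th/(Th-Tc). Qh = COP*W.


COP = 304.6020 / 43.8970 = 6.9390
Qh = 6.9390 * 6.9900 = 48.5037 kW

COP = 6.9390, Qh = 48.5037 kW


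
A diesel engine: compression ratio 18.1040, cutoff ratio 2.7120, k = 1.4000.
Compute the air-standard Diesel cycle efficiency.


r^(k-1) = 3.1850
rc^k = 4.0421
eta = 0.6015 = 60.1499%

60.1499%


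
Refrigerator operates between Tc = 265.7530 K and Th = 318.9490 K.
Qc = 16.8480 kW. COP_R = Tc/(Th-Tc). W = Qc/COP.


COP = 265.7530 / 53.1960 = 4.9957
W = 16.8480 / 4.9957 = 3.3725 kW

COP = 4.9957, W = 3.3725 kW


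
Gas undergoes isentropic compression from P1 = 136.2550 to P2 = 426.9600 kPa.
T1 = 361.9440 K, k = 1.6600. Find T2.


(k-1)/k = 0.3976
(P2/P1)^exp = 1.5748
T2 = 361.9440 * 1.5748 = 569.9805 K

569.9805 K


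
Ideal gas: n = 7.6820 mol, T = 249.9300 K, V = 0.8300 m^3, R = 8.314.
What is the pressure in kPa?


P = nRT/V = 7.6820 * 8.314 * 249.9300 / 0.8300
= 15962.5662 / 0.8300 = 19232.0075 Pa = 19.2320 kPa

19.2320 kPa


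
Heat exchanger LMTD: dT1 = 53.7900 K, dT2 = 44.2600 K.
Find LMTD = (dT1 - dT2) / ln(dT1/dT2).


dT1/dT2 = 1.2153
ln(dT1/dT2) = 0.1950
LMTD = 9.5300 / 0.1950 = 48.8702 K

48.8702 K


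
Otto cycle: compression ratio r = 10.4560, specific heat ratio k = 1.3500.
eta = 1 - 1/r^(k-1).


r^(k-1) = 2.2739
eta = 1 - 1/2.2739 = 0.5602 = 56.0234%

56.0234%


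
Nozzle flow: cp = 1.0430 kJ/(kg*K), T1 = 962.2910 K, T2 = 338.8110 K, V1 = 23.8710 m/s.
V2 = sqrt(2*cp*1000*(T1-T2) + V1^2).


dT = 623.4800 K
2*cp*1000*dT = 1300579.2800
V1^2 = 569.8246
V2 = sqrt(1301149.1046) = 1140.6792 m/s

1140.6792 m/s


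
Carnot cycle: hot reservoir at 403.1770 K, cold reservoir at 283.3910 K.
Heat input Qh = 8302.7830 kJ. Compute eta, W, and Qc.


eta = 1 - 283.3910/403.1770 = 0.2971
W = 0.2971 * 8302.7830 = 2466.8003 kJ
Qc = 8302.7830 - 2466.8003 = 5835.9827 kJ

eta = 29.7105%, W = 2466.8003 kJ, Qc = 5835.9827 kJ


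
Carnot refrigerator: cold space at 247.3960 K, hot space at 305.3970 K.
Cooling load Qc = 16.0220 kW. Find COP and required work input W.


COP = 247.3960 / 58.0010 = 4.2654
W = 16.0220 / 4.2654 = 3.7563 kW

COP = 4.2654, W = 3.7563 kW


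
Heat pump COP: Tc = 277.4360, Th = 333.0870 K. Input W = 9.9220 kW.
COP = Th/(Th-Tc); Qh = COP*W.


COP = 333.0870 / 55.6510 = 5.9853
Qh = 5.9853 * 9.9220 = 59.3860 kW

COP = 5.9853, Qh = 59.3860 kW


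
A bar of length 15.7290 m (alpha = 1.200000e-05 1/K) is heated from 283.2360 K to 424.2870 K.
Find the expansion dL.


dT = 141.0510 K
dL = 1.200000e-05 * 15.7290 * 141.0510 = 0.026623 m
L_final = 15.755623 m

dL = 0.026623 m


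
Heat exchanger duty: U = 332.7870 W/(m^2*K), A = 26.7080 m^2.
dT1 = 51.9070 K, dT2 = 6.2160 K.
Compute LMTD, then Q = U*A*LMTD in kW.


LMTD = 21.5287 K
Q = 332.7870 * 26.7080 * 21.5287 = 191348.9465 W = 191.3489 kW

191.3489 kW


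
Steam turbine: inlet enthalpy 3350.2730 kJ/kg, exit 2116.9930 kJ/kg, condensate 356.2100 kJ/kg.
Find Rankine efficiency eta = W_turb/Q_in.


W = 1233.2800 kJ/kg
Q_in = 2994.0630 kJ/kg
eta = 0.4119 = 41.1909%

eta = 41.1909%


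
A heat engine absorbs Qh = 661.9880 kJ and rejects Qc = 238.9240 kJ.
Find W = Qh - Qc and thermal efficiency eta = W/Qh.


W = 661.9880 - 238.9240 = 423.0640 kJ
eta = 423.0640 / 661.9880 = 0.6391 = 63.9081%

W = 423.0640 kJ, eta = 63.9081%


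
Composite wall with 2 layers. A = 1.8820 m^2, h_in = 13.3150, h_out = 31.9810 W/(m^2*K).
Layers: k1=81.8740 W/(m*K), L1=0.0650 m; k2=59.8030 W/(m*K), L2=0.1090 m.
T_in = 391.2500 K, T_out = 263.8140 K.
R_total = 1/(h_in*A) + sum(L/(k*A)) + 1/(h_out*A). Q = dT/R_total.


R_conv_in = 1/(13.3150*1.8820) = 0.0399
R_1 = 0.0650/(81.8740*1.8820) = 0.0004
R_2 = 0.1090/(59.8030*1.8820) = 0.0010
R_conv_out = 1/(31.9810*1.8820) = 0.0166
R_total = 0.0579 K/W
Q = 127.4360 / 0.0579 = 2200.5514 W

R_total = 0.0579 K/W, Q = 2200.5514 W


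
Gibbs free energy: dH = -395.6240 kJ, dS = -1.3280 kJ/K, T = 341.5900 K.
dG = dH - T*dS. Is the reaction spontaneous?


T*dS = 341.5900 * -1.3280 = -453.6315 kJ
dG = -395.6240 + 453.6315 = 58.0075 kJ (non-spontaneous)

dG = 58.0075 kJ, non-spontaneous


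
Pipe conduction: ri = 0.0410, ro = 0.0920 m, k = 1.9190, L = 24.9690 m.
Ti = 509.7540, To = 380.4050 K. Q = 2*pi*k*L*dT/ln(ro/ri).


dT = 129.3490 K
ln(ro/ri) = 0.8082
Q = 2*pi*1.9190*24.9690*129.3490 / 0.8082 = 48182.7241 W

48182.7241 W


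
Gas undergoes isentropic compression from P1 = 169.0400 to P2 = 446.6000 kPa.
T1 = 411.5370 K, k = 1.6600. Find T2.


(k-1)/k = 0.3976
(P2/P1)^exp = 1.4715
T2 = 411.5370 * 1.4715 = 605.5693 K

605.5693 K


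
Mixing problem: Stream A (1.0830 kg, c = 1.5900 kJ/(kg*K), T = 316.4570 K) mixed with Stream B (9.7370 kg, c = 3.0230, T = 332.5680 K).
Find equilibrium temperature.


num = 10334.0522
den = 31.1569
Tf = 331.6776 K

331.6776 K


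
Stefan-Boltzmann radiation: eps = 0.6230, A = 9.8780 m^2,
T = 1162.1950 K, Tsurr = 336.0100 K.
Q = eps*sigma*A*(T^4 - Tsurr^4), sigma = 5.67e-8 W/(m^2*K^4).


T^4 = 1.8244e+12
Tsurr^4 = 1.2747e+10
Q = 0.6230 * 5.67e-8 * 9.8780 * 1.8116e+12 = 632136.7769 W

632136.7769 W


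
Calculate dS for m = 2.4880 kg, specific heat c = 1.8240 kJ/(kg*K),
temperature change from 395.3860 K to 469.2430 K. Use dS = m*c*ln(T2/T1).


T2/T1 = 1.1868
ln(T2/T1) = 0.1713
dS = 2.4880 * 1.8240 * 0.1713 = 0.7772 kJ/K

0.7772 kJ/K


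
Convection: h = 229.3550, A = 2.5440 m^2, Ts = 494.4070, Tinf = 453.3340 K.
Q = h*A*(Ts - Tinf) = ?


dT = 41.0730 K
Q = 229.3550 * 2.5440 * 41.0730 = 23965.2379 W

23965.2379 W


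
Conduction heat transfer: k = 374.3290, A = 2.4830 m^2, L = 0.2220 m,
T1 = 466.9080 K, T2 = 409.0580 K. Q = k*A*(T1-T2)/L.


dT = 57.8500 K
Q = 374.3290 * 2.4830 * 57.8500 / 0.2220 = 242203.5936 W

242203.5936 W


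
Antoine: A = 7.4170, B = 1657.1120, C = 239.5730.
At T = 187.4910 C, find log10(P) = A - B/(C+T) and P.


C+T = 427.0640
B/(C+T) = 3.8802
log10(P) = 7.4170 - 3.8802 = 3.5368
P = 10^3.5368 = 3441.5749 mmHg

3441.5749 mmHg


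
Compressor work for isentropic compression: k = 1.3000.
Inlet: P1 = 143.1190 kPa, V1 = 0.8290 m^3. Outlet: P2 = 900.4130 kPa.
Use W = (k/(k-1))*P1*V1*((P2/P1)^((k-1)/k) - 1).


(k-1)/k = 0.2308
(P2/P1)^exp = 1.5287
W = 4.3333 * 143.1190 * 0.8290 * (1.5287 - 1) = 271.8273 kJ

271.8273 kJ


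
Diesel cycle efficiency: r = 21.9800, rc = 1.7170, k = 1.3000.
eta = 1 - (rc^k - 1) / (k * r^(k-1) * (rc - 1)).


r^(k-1) = 2.5270
rc^k = 2.0193
eta = 0.5673 = 56.7255%

56.7255%


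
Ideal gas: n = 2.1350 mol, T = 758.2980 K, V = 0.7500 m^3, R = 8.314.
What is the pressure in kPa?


P = nRT/V = 2.1350 * 8.314 * 758.2980 / 0.7500
= 13460.0852 / 0.7500 = 17946.7803 Pa = 17.9468 kPa

17.9468 kPa


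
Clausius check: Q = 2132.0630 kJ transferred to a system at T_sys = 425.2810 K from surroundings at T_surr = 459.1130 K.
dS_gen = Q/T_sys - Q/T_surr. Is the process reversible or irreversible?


dS_sys = 2132.0630/425.2810 = 5.0133 kJ/K
dS_surr = -2132.0630/459.1130 = -4.6439 kJ/K
dS_gen = 5.0133 - 4.6439 = 0.3694 kJ/K (irreversible)

dS_gen = 0.3694 kJ/K, irreversible


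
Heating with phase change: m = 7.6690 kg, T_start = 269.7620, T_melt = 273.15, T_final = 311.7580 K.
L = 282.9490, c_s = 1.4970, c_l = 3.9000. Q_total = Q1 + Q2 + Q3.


Q1 (sensible, solid) = 7.6690 * 1.4970 * 3.3880 = 38.8959 kJ
Q2 (latent) = 7.6690 * 282.9490 = 2169.9359 kJ
Q3 (sensible, liquid) = 7.6690 * 3.9000 * 38.6080 = 1154.7305 kJ
Q_total = 3363.5623 kJ

3363.5623 kJ


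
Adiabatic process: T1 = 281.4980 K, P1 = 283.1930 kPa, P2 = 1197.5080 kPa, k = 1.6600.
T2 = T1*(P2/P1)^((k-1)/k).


(k-1)/k = 0.3976
(P2/P1)^exp = 1.7741
T2 = 281.4980 * 1.7741 = 499.3957 K

499.3957 K


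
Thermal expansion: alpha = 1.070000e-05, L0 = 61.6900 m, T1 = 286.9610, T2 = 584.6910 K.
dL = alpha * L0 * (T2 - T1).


dT = 297.7300 K
dL = 1.070000e-05 * 61.6900 * 297.7300 = 0.196527 m
L_final = 61.886527 m

dL = 0.196527 m


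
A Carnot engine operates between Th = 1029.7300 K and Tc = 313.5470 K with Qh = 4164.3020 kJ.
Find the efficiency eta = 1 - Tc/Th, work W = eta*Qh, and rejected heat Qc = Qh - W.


eta = 1 - 313.5470/1029.7300 = 0.6955
W = 0.6955 * 4164.3020 = 2896.2954 kJ
Qc = 4164.3020 - 2896.2954 = 1268.0066 kJ

eta = 69.5506%, W = 2896.2954 kJ, Qc = 1268.0066 kJ


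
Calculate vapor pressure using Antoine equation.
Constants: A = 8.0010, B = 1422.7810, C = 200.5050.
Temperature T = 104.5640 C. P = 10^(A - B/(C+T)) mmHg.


C+T = 305.0690
B/(C+T) = 4.6638
log10(P) = 8.0010 - 4.6638 = 3.3372
P = 10^3.3372 = 2173.6987 mmHg

2173.6987 mmHg


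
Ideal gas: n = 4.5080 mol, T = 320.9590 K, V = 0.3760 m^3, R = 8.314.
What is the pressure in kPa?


P = nRT/V = 4.5080 * 8.314 * 320.9590 / 0.3760
= 12029.3867 / 0.3760 = 31993.0497 Pa = 31.9930 kPa

31.9930 kPa


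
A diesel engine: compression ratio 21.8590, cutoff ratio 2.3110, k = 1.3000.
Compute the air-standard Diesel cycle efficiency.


r^(k-1) = 2.5228
rc^k = 2.9713
eta = 0.5415 = 54.1533%

54.1533%


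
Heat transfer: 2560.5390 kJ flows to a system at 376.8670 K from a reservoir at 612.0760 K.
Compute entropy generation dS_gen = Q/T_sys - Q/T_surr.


dS_sys = 2560.5390/376.8670 = 6.7943 kJ/K
dS_surr = -2560.5390/612.0760 = -4.1834 kJ/K
dS_gen = 6.7943 - 4.1834 = 2.6109 kJ/K (irreversible)

dS_gen = 2.6109 kJ/K, irreversible


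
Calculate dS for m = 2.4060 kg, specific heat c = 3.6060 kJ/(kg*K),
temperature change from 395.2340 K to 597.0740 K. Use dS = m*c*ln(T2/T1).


T2/T1 = 1.5107
ln(T2/T1) = 0.4126
dS = 2.4060 * 3.6060 * 0.4126 = 3.5794 kJ/K

3.5794 kJ/K


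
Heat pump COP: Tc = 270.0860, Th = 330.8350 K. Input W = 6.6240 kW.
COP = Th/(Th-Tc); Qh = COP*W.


COP = 330.8350 / 60.7490 = 5.4459
Qh = 5.4459 * 6.6240 = 36.0739 kW

COP = 5.4459, Qh = 36.0739 kW


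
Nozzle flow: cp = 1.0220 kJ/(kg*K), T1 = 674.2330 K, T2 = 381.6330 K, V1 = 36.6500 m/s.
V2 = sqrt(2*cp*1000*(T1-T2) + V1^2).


dT = 292.6000 K
2*cp*1000*dT = 598074.4000
V1^2 = 1343.2225
V2 = sqrt(599417.6225) = 774.2207 m/s

774.2207 m/s


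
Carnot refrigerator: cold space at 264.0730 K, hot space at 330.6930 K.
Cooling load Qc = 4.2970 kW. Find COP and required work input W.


COP = 264.0730 / 66.6200 = 3.9639
W = 4.2970 / 3.9639 = 1.0840 kW

COP = 3.9639, W = 1.0840 kW


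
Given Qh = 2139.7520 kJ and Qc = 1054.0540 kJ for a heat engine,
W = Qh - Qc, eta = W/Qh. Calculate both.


W = 2139.7520 - 1054.0540 = 1085.6980 kJ
eta = 1085.6980 / 2139.7520 = 0.5074 = 50.7394%

W = 1085.6980 kJ, eta = 50.7394%


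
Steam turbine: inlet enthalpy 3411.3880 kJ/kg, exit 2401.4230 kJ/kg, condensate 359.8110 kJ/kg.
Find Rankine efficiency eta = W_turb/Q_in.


W = 1009.9650 kJ/kg
Q_in = 3051.5770 kJ/kg
eta = 0.3310 = 33.0965%

eta = 33.0965%


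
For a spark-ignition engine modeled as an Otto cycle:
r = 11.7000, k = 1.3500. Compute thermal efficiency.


r^(k-1) = 2.3652
eta = 1 - 1/2.3652 = 0.5772 = 57.7200%

57.7200%


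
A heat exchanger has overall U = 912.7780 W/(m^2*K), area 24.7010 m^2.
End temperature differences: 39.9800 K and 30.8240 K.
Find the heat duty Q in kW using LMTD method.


LMTD = 35.2038 K
Q = 912.7780 * 24.7010 * 35.2038 = 793723.0141 W = 793.7230 kW

793.7230 kW


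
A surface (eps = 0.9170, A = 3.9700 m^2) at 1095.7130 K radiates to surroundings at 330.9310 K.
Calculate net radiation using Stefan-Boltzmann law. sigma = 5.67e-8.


T^4 = 1.4414e+12
Tsurr^4 = 1.1994e+10
Q = 0.9170 * 5.67e-8 * 3.9700 * 1.4294e+12 = 295053.9167 W

295053.9167 W


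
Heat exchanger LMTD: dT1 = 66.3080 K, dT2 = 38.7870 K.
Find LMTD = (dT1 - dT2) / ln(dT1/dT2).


dT1/dT2 = 1.7095
ln(dT1/dT2) = 0.5362
LMTD = 27.5210 / 0.5362 = 51.3236 K

51.3236 K


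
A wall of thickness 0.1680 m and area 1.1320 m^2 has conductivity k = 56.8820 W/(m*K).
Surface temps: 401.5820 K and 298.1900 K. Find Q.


dT = 103.3920 K
Q = 56.8820 * 1.1320 * 103.3920 / 0.1680 = 39627.7067 W

39627.7067 W


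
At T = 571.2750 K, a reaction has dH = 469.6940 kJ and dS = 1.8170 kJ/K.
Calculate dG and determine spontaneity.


T*dS = 571.2750 * 1.8170 = 1038.0067 kJ
dG = 469.6940 - 1038.0067 = -568.3127 kJ (spontaneous)

dG = -568.3127 kJ, spontaneous


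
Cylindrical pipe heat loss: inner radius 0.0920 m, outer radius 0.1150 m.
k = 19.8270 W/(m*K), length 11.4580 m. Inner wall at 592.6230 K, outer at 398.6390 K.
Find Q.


dT = 193.9840 K
ln(ro/ri) = 0.2231
Q = 2*pi*19.8270*11.4580*193.9840 / 0.2231 = 1240872.7935 W

1240872.7935 W


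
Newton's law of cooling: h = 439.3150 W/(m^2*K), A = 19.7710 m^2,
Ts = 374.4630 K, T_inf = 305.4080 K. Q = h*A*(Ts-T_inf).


dT = 69.0550 K
Q = 439.3150 * 19.7710 * 69.0550 = 599790.7970 W

599790.7970 W


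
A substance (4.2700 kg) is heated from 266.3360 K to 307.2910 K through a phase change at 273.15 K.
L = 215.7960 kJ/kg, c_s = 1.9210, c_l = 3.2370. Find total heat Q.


Q1 (sensible, solid) = 4.2700 * 1.9210 * 6.8140 = 55.8930 kJ
Q2 (latent) = 4.2700 * 215.7960 = 921.4489 kJ
Q3 (sensible, liquid) = 4.2700 * 3.2370 * 34.1410 = 471.8966 kJ
Q_total = 1449.2385 kJ

1449.2385 kJ


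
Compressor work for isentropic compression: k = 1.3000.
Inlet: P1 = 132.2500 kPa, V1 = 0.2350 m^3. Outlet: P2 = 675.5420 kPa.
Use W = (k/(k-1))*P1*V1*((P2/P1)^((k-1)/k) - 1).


(k-1)/k = 0.2308
(P2/P1)^exp = 1.4569
W = 4.3333 * 132.2500 * 0.2350 * (1.4569 - 1) = 61.5392 kJ

61.5392 kJ


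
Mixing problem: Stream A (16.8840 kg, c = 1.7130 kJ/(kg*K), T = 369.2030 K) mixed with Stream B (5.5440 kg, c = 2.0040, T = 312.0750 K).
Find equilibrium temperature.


num = 14145.4051
den = 40.0325
Tf = 353.3483 K

353.3483 K


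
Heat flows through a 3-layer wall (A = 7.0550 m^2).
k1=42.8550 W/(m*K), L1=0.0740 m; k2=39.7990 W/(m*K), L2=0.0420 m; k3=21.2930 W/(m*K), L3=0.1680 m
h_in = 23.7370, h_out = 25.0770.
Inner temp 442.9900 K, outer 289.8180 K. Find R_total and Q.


R_conv_in = 1/(23.7370*7.0550) = 0.0060
R_1 = 0.0740/(42.8550*7.0550) = 0.0002
R_2 = 0.0420/(39.7990*7.0550) = 0.0001
R_3 = 0.1680/(21.2930*7.0550) = 0.0011
R_conv_out = 1/(25.0770*7.0550) = 0.0057
R_total = 0.0131 K/W
Q = 153.1720 / 0.0131 = 11660.0983 W

R_total = 0.0131 K/W, Q = 11660.0983 W


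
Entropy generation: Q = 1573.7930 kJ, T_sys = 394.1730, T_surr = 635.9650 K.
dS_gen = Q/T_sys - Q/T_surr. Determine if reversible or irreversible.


dS_sys = 1573.7930/394.1730 = 3.9926 kJ/K
dS_surr = -1573.7930/635.9650 = -2.4747 kJ/K
dS_gen = 3.9926 - 2.4747 = 1.5180 kJ/K (irreversible)

dS_gen = 1.5180 kJ/K, irreversible


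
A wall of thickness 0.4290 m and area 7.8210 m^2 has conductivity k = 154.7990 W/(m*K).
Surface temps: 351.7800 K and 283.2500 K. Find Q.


dT = 68.5300 K
Q = 154.7990 * 7.8210 * 68.5300 / 0.4290 = 193398.8451 W

193398.8451 W


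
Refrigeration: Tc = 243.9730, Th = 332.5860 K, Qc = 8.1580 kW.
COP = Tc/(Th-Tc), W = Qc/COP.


COP = 243.9730 / 88.6130 = 2.7532
W = 8.1580 / 2.7532 = 2.9631 kW

COP = 2.7532, W = 2.9631 kW


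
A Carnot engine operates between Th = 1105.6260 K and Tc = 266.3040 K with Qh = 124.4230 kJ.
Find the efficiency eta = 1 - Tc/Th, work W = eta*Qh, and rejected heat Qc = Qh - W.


eta = 1 - 266.3040/1105.6260 = 0.7591
W = 0.7591 * 124.4230 = 94.4541 kJ
Qc = 124.4230 - 94.4541 = 29.9689 kJ

eta = 75.9137%, W = 94.4541 kJ, Qc = 29.9689 kJ


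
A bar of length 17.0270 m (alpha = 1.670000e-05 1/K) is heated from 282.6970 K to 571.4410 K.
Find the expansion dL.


dT = 288.7440 K
dL = 1.670000e-05 * 17.0270 * 288.7440 = 0.082105 m
L_final = 17.109105 m

dL = 0.082105 m


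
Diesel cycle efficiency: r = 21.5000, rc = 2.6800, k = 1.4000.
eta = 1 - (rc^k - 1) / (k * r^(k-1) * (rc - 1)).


r^(k-1) = 3.4117
rc^k = 3.9755
eta = 0.6292 = 62.9197%

62.9197%


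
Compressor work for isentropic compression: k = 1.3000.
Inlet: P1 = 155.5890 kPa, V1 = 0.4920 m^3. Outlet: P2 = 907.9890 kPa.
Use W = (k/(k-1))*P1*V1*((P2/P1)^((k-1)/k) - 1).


(k-1)/k = 0.2308
(P2/P1)^exp = 1.5024
W = 4.3333 * 155.5890 * 0.4920 * (1.5024 - 1) = 166.6622 kJ

166.6622 kJ


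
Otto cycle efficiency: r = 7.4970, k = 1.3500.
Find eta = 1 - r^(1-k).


r^(k-1) = 2.0240
eta = 1 - 1/2.0240 = 0.5059 = 50.5929%

50.5929%


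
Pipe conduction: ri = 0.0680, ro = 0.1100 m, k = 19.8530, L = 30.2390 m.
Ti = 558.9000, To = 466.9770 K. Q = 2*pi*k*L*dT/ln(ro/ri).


dT = 91.9230 K
ln(ro/ri) = 0.4810
Q = 2*pi*19.8530*30.2390*91.9230 / 0.4810 = 720903.6668 W

720903.6668 W


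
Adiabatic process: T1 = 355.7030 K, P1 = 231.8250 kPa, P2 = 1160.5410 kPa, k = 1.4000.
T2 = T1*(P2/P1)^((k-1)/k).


(k-1)/k = 0.2857
(P2/P1)^exp = 1.5844
T2 = 355.7030 * 1.5844 = 563.5659 K

563.5659 K


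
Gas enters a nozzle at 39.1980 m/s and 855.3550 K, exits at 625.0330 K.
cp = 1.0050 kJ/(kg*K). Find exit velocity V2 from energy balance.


dT = 230.3220 K
2*cp*1000*dT = 462947.2200
V1^2 = 1536.4832
V2 = sqrt(464483.7032) = 681.5304 m/s

681.5304 m/s


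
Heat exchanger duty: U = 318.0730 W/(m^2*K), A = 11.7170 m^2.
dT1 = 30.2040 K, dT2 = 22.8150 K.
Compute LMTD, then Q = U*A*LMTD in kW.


LMTD = 26.3370 K
Q = 318.0730 * 11.7170 * 26.3370 = 98154.2493 W = 98.1542 kW

98.1542 kW


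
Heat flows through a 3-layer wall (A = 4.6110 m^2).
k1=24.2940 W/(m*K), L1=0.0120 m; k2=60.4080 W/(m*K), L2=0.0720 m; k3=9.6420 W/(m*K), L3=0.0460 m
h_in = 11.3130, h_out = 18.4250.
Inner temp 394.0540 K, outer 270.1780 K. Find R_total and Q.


R_conv_in = 1/(11.3130*4.6110) = 0.0192
R_1 = 0.0120/(24.2940*4.6110) = 0.0001
R_2 = 0.0720/(60.4080*4.6110) = 0.0003
R_3 = 0.0460/(9.6420*4.6110) = 0.0010
R_conv_out = 1/(18.4250*4.6110) = 0.0118
R_total = 0.0323 K/W
Q = 123.8760 / 0.0323 = 3830.3017 W

R_total = 0.0323 K/W, Q = 3830.3017 W


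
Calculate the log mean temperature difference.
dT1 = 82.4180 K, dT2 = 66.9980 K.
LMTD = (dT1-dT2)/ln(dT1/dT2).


dT1/dT2 = 1.2302
ln(dT1/dT2) = 0.2071
LMTD = 15.4200 / 0.2071 = 74.4420 K

74.4420 K


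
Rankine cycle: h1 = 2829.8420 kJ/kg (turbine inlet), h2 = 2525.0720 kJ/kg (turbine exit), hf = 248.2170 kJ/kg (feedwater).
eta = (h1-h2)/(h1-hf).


W = 304.7700 kJ/kg
Q_in = 2581.6250 kJ/kg
eta = 0.1181 = 11.8054%

eta = 11.8054%


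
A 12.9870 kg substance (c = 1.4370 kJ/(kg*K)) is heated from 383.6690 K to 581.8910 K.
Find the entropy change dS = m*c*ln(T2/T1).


T2/T1 = 1.5166
ln(T2/T1) = 0.4165
dS = 12.9870 * 1.4370 * 0.4165 = 7.7729 kJ/K

7.7729 kJ/K


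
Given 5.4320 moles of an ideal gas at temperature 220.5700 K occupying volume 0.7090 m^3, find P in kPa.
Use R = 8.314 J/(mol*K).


P = nRT/V = 5.4320 * 8.314 * 220.5700 / 0.7090
= 9961.3047 / 0.7090 = 14049.7951 Pa = 14.0498 kPa

14.0498 kPa


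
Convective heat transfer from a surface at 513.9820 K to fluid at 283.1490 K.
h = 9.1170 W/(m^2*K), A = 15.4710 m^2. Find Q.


dT = 230.8330 K
Q = 9.1170 * 15.4710 * 230.8330 = 32558.7885 W

32558.7885 W


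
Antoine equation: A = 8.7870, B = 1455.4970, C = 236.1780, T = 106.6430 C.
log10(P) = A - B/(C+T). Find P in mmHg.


C+T = 342.8210
B/(C+T) = 4.2456
log10(P) = 8.7870 - 4.2456 = 4.5414
P = 10^4.5414 = 34781.8642 mmHg

34781.8642 mmHg


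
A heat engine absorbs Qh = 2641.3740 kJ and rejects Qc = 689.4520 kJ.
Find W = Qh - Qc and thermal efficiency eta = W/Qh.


W = 2641.3740 - 689.4520 = 1951.9220 kJ
eta = 1951.9220 / 2641.3740 = 0.7390 = 73.8980%

W = 1951.9220 kJ, eta = 73.8980%


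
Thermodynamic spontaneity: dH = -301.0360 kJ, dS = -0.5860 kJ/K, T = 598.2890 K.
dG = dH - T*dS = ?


T*dS = 598.2890 * -0.5860 = -350.5974 kJ
dG = -301.0360 + 350.5974 = 49.5614 kJ (non-spontaneous)

dG = 49.5614 kJ, non-spontaneous


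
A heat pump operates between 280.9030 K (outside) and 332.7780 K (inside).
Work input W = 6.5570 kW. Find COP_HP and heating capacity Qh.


COP = 332.7780 / 51.8750 = 6.4150
Qh = 6.4150 * 6.5570 = 42.0631 kW

COP = 6.4150, Qh = 42.0631 kW


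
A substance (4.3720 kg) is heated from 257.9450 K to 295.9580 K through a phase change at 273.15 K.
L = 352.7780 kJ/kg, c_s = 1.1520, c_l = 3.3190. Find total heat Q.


Q1 (sensible, solid) = 4.3720 * 1.1520 * 15.2050 = 76.5807 kJ
Q2 (latent) = 4.3720 * 352.7780 = 1542.3454 kJ
Q3 (sensible, liquid) = 4.3720 * 3.3190 * 22.8080 = 330.9593 kJ
Q_total = 1949.8854 kJ

1949.8854 kJ


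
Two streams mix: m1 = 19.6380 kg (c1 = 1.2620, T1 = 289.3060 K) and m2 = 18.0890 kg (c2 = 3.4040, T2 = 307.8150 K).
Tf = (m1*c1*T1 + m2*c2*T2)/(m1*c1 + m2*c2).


num = 26123.6108
den = 86.3581
Tf = 302.5033 K

302.5033 K


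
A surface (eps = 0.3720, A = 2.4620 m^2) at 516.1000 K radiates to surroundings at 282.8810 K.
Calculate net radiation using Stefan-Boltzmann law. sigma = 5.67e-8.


T^4 = 7.0947e+10
Tsurr^4 = 6.4035e+09
Q = 0.3720 * 5.67e-8 * 2.4620 * 6.4544e+10 = 3351.7246 W

3351.7246 W


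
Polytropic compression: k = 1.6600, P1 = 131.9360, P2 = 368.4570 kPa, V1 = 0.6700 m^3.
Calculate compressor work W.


(k-1)/k = 0.3976
(P2/P1)^exp = 1.5043
W = 2.5152 * 131.9360 * 0.6700 * (1.5043 - 1) = 112.1222 kJ

112.1222 kJ


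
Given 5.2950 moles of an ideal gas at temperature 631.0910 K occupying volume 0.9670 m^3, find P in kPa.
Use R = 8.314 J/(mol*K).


P = nRT/V = 5.2950 * 8.314 * 631.0910 / 0.9670
= 27782.2856 / 0.9670 = 28730.3884 Pa = 28.7304 kPa

28.7304 kPa


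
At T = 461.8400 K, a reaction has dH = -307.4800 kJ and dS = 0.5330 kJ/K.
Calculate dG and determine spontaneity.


T*dS = 461.8400 * 0.5330 = 246.1607 kJ
dG = -307.4800 - 246.1607 = -553.6407 kJ (spontaneous)

dG = -553.6407 kJ, spontaneous
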